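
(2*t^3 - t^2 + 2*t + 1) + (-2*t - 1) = 2*t^3 - t^2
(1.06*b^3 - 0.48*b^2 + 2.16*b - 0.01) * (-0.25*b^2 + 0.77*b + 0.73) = -0.265*b^5 + 0.9362*b^4 - 0.1358*b^3 + 1.3153*b^2 + 1.5691*b - 0.0073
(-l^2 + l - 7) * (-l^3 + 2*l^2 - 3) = l^5 - 3*l^4 + 9*l^3 - 11*l^2 - 3*l + 21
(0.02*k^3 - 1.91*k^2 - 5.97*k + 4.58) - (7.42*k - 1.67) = 0.02*k^3 - 1.91*k^2 - 13.39*k + 6.25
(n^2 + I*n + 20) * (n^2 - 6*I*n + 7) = n^4 - 5*I*n^3 + 33*n^2 - 113*I*n + 140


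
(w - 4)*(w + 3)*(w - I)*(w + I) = w^4 - w^3 - 11*w^2 - w - 12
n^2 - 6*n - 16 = (n - 8)*(n + 2)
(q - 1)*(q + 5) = q^2 + 4*q - 5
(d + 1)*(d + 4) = d^2 + 5*d + 4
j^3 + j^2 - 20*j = j*(j - 4)*(j + 5)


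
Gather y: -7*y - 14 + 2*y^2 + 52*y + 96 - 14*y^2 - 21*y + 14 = -12*y^2 + 24*y + 96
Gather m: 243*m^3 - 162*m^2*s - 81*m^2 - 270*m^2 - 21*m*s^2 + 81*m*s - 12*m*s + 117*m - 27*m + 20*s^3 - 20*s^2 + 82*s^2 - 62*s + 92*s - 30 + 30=243*m^3 + m^2*(-162*s - 351) + m*(-21*s^2 + 69*s + 90) + 20*s^3 + 62*s^2 + 30*s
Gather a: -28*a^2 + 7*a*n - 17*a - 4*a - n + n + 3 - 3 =-28*a^2 + a*(7*n - 21)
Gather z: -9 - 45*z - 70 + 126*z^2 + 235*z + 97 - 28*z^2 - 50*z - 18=98*z^2 + 140*z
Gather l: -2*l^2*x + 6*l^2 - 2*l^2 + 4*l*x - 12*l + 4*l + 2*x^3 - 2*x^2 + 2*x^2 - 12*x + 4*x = l^2*(4 - 2*x) + l*(4*x - 8) + 2*x^3 - 8*x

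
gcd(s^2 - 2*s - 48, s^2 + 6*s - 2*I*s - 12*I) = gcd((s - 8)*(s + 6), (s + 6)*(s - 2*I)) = s + 6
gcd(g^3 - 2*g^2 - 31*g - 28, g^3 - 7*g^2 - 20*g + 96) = g + 4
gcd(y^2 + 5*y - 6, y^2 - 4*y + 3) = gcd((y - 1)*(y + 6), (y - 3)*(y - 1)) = y - 1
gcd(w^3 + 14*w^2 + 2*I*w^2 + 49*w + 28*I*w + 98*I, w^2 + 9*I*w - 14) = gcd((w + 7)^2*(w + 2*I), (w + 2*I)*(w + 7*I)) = w + 2*I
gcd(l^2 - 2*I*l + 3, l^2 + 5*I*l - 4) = l + I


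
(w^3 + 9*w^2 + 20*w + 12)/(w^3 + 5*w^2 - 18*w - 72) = (w^2 + 3*w + 2)/(w^2 - w - 12)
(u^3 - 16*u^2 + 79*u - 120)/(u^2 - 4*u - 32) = (u^2 - 8*u + 15)/(u + 4)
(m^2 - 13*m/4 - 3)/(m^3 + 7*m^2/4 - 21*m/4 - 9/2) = (m - 4)/(m^2 + m - 6)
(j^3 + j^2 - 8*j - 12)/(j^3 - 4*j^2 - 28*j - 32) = (j - 3)/(j - 8)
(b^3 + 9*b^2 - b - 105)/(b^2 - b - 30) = (b^2 + 4*b - 21)/(b - 6)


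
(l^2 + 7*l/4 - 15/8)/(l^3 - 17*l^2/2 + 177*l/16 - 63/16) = 2*(2*l + 5)/(4*l^2 - 31*l + 21)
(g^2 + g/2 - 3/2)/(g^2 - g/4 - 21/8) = 4*(g - 1)/(4*g - 7)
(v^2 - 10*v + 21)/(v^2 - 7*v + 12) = (v - 7)/(v - 4)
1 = 1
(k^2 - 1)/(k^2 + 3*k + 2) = (k - 1)/(k + 2)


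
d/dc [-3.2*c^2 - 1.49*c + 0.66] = -6.4*c - 1.49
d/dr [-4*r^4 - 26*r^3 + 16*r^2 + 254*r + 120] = -16*r^3 - 78*r^2 + 32*r + 254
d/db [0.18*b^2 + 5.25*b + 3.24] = 0.36*b + 5.25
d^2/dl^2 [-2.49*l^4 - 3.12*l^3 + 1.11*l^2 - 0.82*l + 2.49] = -29.88*l^2 - 18.72*l + 2.22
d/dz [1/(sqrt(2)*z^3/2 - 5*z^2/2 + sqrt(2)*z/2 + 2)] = 2*(-3*sqrt(2)*z^2 + 10*z - sqrt(2))/(sqrt(2)*z^3 - 5*z^2 + sqrt(2)*z + 4)^2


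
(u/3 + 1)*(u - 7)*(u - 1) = u^3/3 - 5*u^2/3 - 17*u/3 + 7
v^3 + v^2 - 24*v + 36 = (v - 3)*(v - 2)*(v + 6)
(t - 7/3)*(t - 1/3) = t^2 - 8*t/3 + 7/9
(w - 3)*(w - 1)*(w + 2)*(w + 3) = w^4 + w^3 - 11*w^2 - 9*w + 18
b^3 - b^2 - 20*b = b*(b - 5)*(b + 4)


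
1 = 1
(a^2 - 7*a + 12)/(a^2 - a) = (a^2 - 7*a + 12)/(a*(a - 1))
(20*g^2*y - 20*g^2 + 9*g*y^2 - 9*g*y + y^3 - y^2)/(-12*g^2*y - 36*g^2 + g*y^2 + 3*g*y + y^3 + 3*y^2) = (5*g*y - 5*g + y^2 - y)/(-3*g*y - 9*g + y^2 + 3*y)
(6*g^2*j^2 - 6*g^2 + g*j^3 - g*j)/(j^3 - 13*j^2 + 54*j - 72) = g*(6*g*j^2 - 6*g + j^3 - j)/(j^3 - 13*j^2 + 54*j - 72)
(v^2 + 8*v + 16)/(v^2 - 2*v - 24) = (v + 4)/(v - 6)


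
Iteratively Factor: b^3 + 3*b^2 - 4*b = (b - 1)*(b^2 + 4*b) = b*(b - 1)*(b + 4)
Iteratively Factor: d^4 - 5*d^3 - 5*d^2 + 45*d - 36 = (d - 4)*(d^3 - d^2 - 9*d + 9) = (d - 4)*(d - 3)*(d^2 + 2*d - 3) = (d - 4)*(d - 3)*(d - 1)*(d + 3)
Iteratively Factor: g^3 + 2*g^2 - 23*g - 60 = (g - 5)*(g^2 + 7*g + 12) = (g - 5)*(g + 3)*(g + 4)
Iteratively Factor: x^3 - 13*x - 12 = (x - 4)*(x^2 + 4*x + 3) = (x - 4)*(x + 1)*(x + 3)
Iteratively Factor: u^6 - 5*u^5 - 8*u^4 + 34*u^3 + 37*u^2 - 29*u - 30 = (u + 2)*(u^5 - 7*u^4 + 6*u^3 + 22*u^2 - 7*u - 15) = (u - 1)*(u + 2)*(u^4 - 6*u^3 + 22*u + 15) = (u - 3)*(u - 1)*(u + 2)*(u^3 - 3*u^2 - 9*u - 5) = (u - 3)*(u - 1)*(u + 1)*(u + 2)*(u^2 - 4*u - 5) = (u - 5)*(u - 3)*(u - 1)*(u + 1)*(u + 2)*(u + 1)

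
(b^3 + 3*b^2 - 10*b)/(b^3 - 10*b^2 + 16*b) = (b + 5)/(b - 8)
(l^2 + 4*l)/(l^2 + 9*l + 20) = l/(l + 5)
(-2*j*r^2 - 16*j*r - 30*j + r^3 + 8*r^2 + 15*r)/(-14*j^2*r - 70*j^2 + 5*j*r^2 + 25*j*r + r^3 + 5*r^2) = (r + 3)/(7*j + r)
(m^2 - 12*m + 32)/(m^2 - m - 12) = (m - 8)/(m + 3)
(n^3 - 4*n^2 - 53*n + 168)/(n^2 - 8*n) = n + 4 - 21/n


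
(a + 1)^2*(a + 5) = a^3 + 7*a^2 + 11*a + 5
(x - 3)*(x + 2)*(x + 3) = x^3 + 2*x^2 - 9*x - 18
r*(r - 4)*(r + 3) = r^3 - r^2 - 12*r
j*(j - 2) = j^2 - 2*j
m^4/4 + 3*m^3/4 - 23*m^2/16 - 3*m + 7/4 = (m/4 + 1/2)*(m - 2)*(m - 1/2)*(m + 7/2)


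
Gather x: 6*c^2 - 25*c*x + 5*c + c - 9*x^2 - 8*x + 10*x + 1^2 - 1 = 6*c^2 + 6*c - 9*x^2 + x*(2 - 25*c)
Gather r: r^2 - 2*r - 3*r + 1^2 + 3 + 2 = r^2 - 5*r + 6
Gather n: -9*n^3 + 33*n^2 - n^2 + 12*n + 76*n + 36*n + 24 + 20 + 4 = -9*n^3 + 32*n^2 + 124*n + 48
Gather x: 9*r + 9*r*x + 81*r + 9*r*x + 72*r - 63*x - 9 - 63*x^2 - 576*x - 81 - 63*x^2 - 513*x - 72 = 162*r - 126*x^2 + x*(18*r - 1152) - 162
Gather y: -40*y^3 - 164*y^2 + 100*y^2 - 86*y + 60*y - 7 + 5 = -40*y^3 - 64*y^2 - 26*y - 2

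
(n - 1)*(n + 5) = n^2 + 4*n - 5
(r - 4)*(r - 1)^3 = r^4 - 7*r^3 + 15*r^2 - 13*r + 4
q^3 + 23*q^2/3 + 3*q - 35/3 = (q - 1)*(q + 5/3)*(q + 7)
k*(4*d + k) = 4*d*k + k^2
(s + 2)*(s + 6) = s^2 + 8*s + 12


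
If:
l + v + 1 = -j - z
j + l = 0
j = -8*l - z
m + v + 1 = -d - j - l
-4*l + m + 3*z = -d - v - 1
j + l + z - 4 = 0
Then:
No Solution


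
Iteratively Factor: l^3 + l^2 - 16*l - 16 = (l + 4)*(l^2 - 3*l - 4) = (l - 4)*(l + 4)*(l + 1)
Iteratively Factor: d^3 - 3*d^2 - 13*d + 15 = (d - 1)*(d^2 - 2*d - 15) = (d - 1)*(d + 3)*(d - 5)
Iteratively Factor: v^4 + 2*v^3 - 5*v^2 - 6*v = (v)*(v^3 + 2*v^2 - 5*v - 6) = v*(v + 1)*(v^2 + v - 6) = v*(v + 1)*(v + 3)*(v - 2)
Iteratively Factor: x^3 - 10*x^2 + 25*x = (x)*(x^2 - 10*x + 25) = x*(x - 5)*(x - 5)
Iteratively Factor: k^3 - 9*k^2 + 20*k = (k)*(k^2 - 9*k + 20) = k*(k - 4)*(k - 5)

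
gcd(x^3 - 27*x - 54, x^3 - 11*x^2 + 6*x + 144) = x^2 - 3*x - 18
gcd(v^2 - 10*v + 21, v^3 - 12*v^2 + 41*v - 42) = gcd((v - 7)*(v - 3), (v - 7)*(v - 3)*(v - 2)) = v^2 - 10*v + 21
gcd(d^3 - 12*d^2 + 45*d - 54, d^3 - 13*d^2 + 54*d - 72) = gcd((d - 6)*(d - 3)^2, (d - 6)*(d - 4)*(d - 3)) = d^2 - 9*d + 18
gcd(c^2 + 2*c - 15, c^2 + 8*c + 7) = 1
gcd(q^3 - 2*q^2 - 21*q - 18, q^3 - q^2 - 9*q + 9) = q + 3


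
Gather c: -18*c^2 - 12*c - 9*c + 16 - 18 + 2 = -18*c^2 - 21*c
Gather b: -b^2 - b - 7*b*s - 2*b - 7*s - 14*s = -b^2 + b*(-7*s - 3) - 21*s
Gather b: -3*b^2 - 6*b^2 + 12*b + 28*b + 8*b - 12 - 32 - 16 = -9*b^2 + 48*b - 60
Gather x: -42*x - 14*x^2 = -14*x^2 - 42*x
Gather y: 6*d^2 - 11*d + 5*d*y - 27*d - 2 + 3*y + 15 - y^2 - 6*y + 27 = 6*d^2 - 38*d - y^2 + y*(5*d - 3) + 40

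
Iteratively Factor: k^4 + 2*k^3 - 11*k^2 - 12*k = (k - 3)*(k^3 + 5*k^2 + 4*k) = k*(k - 3)*(k^2 + 5*k + 4) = k*(k - 3)*(k + 4)*(k + 1)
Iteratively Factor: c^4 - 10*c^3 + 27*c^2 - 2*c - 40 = (c - 2)*(c^3 - 8*c^2 + 11*c + 20) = (c - 2)*(c + 1)*(c^2 - 9*c + 20) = (c - 4)*(c - 2)*(c + 1)*(c - 5)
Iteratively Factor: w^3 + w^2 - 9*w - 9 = (w + 3)*(w^2 - 2*w - 3) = (w - 3)*(w + 3)*(w + 1)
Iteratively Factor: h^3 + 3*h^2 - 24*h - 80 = (h + 4)*(h^2 - h - 20) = (h + 4)^2*(h - 5)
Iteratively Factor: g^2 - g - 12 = (g - 4)*(g + 3)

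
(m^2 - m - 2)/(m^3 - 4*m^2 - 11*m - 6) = (m - 2)/(m^2 - 5*m - 6)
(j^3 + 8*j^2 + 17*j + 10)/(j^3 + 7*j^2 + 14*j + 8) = (j + 5)/(j + 4)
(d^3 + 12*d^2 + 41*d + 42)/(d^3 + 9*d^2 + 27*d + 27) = (d^2 + 9*d + 14)/(d^2 + 6*d + 9)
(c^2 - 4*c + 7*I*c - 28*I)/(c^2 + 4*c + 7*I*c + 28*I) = (c - 4)/(c + 4)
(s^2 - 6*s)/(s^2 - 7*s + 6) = s/(s - 1)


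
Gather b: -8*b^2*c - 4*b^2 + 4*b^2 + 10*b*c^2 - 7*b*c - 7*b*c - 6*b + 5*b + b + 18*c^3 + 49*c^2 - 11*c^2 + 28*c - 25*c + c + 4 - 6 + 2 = -8*b^2*c + b*(10*c^2 - 14*c) + 18*c^3 + 38*c^2 + 4*c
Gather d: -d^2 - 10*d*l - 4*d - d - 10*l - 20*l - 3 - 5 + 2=-d^2 + d*(-10*l - 5) - 30*l - 6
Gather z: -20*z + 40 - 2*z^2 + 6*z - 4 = -2*z^2 - 14*z + 36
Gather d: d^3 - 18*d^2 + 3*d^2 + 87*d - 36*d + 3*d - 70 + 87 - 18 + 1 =d^3 - 15*d^2 + 54*d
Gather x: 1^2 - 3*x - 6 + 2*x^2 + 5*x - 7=2*x^2 + 2*x - 12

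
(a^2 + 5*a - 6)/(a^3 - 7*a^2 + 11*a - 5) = (a + 6)/(a^2 - 6*a + 5)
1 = 1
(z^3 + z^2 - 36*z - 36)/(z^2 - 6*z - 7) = (z^2 - 36)/(z - 7)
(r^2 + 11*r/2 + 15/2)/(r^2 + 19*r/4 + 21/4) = 2*(2*r + 5)/(4*r + 7)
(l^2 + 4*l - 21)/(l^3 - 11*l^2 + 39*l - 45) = (l + 7)/(l^2 - 8*l + 15)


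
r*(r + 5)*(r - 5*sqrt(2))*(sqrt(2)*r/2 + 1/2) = sqrt(2)*r^4/2 - 9*r^3/2 + 5*sqrt(2)*r^3/2 - 45*r^2/2 - 5*sqrt(2)*r^2/2 - 25*sqrt(2)*r/2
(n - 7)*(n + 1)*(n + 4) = n^3 - 2*n^2 - 31*n - 28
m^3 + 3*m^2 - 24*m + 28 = (m - 2)^2*(m + 7)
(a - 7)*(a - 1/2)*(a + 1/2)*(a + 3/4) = a^4 - 25*a^3/4 - 11*a^2/2 + 25*a/16 + 21/16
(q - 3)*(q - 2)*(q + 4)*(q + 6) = q^4 + 5*q^3 - 20*q^2 - 60*q + 144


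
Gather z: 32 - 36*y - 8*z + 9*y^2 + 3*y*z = 9*y^2 - 36*y + z*(3*y - 8) + 32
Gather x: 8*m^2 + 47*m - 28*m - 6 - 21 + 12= 8*m^2 + 19*m - 15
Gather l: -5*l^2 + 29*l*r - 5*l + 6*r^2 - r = -5*l^2 + l*(29*r - 5) + 6*r^2 - r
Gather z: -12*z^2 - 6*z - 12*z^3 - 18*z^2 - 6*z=-12*z^3 - 30*z^2 - 12*z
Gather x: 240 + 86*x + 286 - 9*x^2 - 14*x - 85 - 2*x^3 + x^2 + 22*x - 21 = -2*x^3 - 8*x^2 + 94*x + 420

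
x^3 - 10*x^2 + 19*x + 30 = (x - 6)*(x - 5)*(x + 1)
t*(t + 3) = t^2 + 3*t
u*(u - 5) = u^2 - 5*u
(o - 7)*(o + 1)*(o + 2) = o^3 - 4*o^2 - 19*o - 14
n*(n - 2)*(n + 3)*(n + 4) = n^4 + 5*n^3 - 2*n^2 - 24*n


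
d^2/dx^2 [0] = 0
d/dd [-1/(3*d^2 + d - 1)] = (6*d + 1)/(3*d^2 + d - 1)^2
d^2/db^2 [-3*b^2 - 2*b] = -6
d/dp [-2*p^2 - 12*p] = -4*p - 12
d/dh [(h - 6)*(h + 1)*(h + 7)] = 3*h^2 + 4*h - 41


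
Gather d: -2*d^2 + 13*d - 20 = -2*d^2 + 13*d - 20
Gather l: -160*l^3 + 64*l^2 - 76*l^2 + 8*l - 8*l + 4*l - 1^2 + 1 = -160*l^3 - 12*l^2 + 4*l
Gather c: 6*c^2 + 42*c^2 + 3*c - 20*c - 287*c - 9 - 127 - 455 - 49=48*c^2 - 304*c - 640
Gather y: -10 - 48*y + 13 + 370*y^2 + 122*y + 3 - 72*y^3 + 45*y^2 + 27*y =-72*y^3 + 415*y^2 + 101*y + 6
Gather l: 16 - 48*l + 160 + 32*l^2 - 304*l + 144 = 32*l^2 - 352*l + 320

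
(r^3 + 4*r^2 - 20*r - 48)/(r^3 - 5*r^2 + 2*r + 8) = (r^2 + 8*r + 12)/(r^2 - r - 2)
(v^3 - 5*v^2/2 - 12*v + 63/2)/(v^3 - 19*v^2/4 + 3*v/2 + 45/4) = 2*(2*v + 7)/(4*v + 5)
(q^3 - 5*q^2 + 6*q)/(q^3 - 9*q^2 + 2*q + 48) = q*(q - 2)/(q^2 - 6*q - 16)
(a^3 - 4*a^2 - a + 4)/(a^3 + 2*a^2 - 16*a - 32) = (a^2 - 1)/(a^2 + 6*a + 8)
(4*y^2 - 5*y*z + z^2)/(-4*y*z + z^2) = (-y + z)/z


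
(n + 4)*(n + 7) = n^2 + 11*n + 28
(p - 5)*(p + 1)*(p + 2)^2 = p^4 - 17*p^2 - 36*p - 20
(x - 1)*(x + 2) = x^2 + x - 2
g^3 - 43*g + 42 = (g - 6)*(g - 1)*(g + 7)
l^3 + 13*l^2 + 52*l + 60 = (l + 2)*(l + 5)*(l + 6)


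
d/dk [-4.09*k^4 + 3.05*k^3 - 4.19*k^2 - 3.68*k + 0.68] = -16.36*k^3 + 9.15*k^2 - 8.38*k - 3.68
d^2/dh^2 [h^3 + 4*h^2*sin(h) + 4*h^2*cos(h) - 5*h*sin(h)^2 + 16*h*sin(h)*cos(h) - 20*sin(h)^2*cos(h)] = -4*sqrt(2)*h^2*sin(h + pi/4) - 32*h*sin(2*h) - 10*h*cos(2*h) + 16*sqrt(2)*h*cos(h + pi/4) + 6*h + 8*sin(h) - 10*sin(2*h) + 13*cos(h) + 32*cos(2*h) - 45*cos(3*h)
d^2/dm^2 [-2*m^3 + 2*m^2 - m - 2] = 4 - 12*m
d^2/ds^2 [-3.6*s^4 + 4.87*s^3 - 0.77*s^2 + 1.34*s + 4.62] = -43.2*s^2 + 29.22*s - 1.54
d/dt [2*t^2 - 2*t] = 4*t - 2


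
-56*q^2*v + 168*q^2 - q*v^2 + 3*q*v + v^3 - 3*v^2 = (-8*q + v)*(7*q + v)*(v - 3)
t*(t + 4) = t^2 + 4*t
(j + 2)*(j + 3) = j^2 + 5*j + 6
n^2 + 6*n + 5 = (n + 1)*(n + 5)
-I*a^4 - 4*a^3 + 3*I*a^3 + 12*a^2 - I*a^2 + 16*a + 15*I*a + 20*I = (a - 4)*(a - 5*I)*(a + I)*(-I*a - I)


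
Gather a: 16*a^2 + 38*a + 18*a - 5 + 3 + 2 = 16*a^2 + 56*a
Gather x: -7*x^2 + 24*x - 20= -7*x^2 + 24*x - 20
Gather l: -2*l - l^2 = -l^2 - 2*l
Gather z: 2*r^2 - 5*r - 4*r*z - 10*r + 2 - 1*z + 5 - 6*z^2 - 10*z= 2*r^2 - 15*r - 6*z^2 + z*(-4*r - 11) + 7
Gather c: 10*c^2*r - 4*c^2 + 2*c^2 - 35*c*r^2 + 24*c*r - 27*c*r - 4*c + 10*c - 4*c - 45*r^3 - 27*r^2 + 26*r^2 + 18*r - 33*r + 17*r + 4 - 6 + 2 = c^2*(10*r - 2) + c*(-35*r^2 - 3*r + 2) - 45*r^3 - r^2 + 2*r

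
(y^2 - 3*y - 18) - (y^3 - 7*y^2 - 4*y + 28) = -y^3 + 8*y^2 + y - 46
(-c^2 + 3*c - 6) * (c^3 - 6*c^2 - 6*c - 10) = -c^5 + 9*c^4 - 18*c^3 + 28*c^2 + 6*c + 60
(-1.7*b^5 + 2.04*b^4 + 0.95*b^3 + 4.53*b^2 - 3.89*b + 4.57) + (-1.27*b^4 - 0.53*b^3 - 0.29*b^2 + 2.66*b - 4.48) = -1.7*b^5 + 0.77*b^4 + 0.42*b^3 + 4.24*b^2 - 1.23*b + 0.0899999999999999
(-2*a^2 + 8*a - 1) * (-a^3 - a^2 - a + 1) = 2*a^5 - 6*a^4 - 5*a^3 - 9*a^2 + 9*a - 1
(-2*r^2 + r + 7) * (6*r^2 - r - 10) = -12*r^4 + 8*r^3 + 61*r^2 - 17*r - 70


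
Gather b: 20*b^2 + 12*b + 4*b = 20*b^2 + 16*b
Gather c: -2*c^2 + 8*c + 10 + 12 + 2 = -2*c^2 + 8*c + 24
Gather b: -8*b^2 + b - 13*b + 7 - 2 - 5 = -8*b^2 - 12*b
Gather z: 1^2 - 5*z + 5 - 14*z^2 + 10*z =-14*z^2 + 5*z + 6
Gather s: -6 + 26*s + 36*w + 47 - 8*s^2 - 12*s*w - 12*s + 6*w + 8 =-8*s^2 + s*(14 - 12*w) + 42*w + 49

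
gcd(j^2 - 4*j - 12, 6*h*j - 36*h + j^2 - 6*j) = j - 6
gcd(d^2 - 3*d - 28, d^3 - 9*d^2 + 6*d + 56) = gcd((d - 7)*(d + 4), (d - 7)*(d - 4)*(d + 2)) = d - 7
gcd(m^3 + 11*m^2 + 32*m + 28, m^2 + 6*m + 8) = m + 2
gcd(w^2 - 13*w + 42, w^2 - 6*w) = w - 6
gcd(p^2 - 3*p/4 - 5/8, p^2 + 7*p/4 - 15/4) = p - 5/4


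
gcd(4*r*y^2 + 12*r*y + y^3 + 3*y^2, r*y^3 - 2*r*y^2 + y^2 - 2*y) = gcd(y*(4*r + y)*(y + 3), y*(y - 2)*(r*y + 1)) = y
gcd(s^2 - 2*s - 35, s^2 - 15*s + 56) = s - 7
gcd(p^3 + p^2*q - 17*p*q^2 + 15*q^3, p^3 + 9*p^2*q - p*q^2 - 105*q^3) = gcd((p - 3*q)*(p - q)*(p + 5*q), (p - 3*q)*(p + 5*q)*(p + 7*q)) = p^2 + 2*p*q - 15*q^2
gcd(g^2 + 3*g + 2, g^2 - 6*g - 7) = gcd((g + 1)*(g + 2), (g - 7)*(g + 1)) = g + 1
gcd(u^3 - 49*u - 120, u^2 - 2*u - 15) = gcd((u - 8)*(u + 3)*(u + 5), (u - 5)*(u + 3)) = u + 3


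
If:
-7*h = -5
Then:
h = 5/7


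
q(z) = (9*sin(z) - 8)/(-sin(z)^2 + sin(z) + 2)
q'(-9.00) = -15.46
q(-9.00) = -8.26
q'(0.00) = 6.50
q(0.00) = -4.00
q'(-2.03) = -234.22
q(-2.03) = -53.55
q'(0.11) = 5.50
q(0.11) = -3.34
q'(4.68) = -667107.52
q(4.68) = -10803.30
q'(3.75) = -25.75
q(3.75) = -11.93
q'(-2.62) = -19.98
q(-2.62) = -9.96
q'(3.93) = -47.57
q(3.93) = -18.26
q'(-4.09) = -2.38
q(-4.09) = -0.32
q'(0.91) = 2.48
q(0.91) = -0.41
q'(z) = (2*sin(z)*cos(z) - cos(z))*(9*sin(z) - 8)/(-sin(z)^2 + sin(z) + 2)^2 + 9*cos(z)/(-sin(z)^2 + sin(z) + 2) = (9*sin(z)^2 - 16*sin(z) + 26)*cos(z)/(sin(z) + cos(z)^2 + 1)^2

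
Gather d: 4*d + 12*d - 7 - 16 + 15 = 16*d - 8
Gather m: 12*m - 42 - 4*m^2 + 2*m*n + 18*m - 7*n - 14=-4*m^2 + m*(2*n + 30) - 7*n - 56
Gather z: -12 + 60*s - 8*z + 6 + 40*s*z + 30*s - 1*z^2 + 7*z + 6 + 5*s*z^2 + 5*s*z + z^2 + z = 5*s*z^2 + 45*s*z + 90*s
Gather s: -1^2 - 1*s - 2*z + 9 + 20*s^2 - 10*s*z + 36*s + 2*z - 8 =20*s^2 + s*(35 - 10*z)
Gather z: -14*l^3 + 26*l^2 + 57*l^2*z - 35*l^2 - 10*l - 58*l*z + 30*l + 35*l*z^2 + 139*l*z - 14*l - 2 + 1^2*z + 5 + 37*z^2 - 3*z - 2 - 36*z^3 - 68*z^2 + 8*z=-14*l^3 - 9*l^2 + 6*l - 36*z^3 + z^2*(35*l - 31) + z*(57*l^2 + 81*l + 6) + 1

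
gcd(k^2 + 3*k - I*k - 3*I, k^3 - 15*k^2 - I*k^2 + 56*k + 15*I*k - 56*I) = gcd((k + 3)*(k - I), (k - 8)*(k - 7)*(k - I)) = k - I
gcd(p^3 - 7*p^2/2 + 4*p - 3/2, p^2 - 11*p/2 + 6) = p - 3/2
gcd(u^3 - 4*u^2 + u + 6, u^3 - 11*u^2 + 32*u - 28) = u - 2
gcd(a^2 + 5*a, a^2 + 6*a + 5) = a + 5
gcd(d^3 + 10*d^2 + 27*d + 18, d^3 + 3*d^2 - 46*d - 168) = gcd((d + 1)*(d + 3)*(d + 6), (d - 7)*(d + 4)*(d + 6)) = d + 6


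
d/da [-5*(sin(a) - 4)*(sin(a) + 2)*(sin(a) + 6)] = 5*(-3*sin(a)^2 - 8*sin(a) + 20)*cos(a)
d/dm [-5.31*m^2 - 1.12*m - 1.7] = -10.62*m - 1.12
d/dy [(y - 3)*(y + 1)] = 2*y - 2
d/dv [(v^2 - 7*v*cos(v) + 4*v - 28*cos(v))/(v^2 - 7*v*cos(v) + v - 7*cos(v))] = -3/(v^2 + 2*v + 1)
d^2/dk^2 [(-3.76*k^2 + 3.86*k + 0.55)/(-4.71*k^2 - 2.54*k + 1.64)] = (-261.22602*k^3 + 101.054934*k^2 - 218.376324*k - 27.52624)/(104.487111*k^6 + 169.042842*k^5 - 17.984664*k^4 - 101.332792*k^3 + 6.262176*k^2 + 20.494752*k - 4.410944)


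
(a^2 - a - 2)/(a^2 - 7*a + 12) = (a^2 - a - 2)/(a^2 - 7*a + 12)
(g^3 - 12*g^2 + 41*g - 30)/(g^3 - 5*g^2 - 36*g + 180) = (g - 1)/(g + 6)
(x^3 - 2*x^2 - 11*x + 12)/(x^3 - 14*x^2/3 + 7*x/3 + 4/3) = 3*(x + 3)/(3*x + 1)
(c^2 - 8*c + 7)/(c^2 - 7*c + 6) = (c - 7)/(c - 6)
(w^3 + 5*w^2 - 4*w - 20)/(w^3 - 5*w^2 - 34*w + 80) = (w + 2)/(w - 8)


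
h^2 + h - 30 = (h - 5)*(h + 6)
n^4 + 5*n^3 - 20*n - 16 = (n - 2)*(n + 1)*(n + 2)*(n + 4)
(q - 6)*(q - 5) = q^2 - 11*q + 30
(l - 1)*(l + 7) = l^2 + 6*l - 7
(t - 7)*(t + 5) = t^2 - 2*t - 35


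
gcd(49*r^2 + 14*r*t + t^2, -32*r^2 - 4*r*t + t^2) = 1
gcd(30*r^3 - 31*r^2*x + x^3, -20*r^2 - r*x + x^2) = -5*r + x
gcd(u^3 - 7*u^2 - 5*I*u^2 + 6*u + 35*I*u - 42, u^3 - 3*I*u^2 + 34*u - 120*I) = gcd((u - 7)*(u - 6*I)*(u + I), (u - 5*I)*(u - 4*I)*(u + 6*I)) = 1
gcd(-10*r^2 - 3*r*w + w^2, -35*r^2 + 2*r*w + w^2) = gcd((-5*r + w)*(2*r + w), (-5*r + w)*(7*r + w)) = 5*r - w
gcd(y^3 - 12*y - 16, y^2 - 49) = 1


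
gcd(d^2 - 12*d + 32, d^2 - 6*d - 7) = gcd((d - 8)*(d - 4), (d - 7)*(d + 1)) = 1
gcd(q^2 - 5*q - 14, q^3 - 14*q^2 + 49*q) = q - 7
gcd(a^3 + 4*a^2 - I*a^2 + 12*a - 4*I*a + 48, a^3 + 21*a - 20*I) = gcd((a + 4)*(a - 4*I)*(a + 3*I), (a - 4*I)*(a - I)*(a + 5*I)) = a - 4*I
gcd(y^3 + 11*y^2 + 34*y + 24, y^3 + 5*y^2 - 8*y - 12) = y^2 + 7*y + 6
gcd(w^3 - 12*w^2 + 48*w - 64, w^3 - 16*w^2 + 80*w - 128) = w^2 - 8*w + 16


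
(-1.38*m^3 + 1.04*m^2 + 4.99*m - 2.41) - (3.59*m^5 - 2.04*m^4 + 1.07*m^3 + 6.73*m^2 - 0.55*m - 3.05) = -3.59*m^5 + 2.04*m^4 - 2.45*m^3 - 5.69*m^2 + 5.54*m + 0.64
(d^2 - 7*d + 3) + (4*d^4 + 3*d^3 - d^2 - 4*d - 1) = 4*d^4 + 3*d^3 - 11*d + 2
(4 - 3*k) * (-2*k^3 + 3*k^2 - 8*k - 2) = 6*k^4 - 17*k^3 + 36*k^2 - 26*k - 8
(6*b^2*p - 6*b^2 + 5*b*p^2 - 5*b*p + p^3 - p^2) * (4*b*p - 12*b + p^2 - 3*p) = 24*b^3*p^2 - 96*b^3*p + 72*b^3 + 26*b^2*p^3 - 104*b^2*p^2 + 78*b^2*p + 9*b*p^4 - 36*b*p^3 + 27*b*p^2 + p^5 - 4*p^4 + 3*p^3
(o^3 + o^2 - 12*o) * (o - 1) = o^4 - 13*o^2 + 12*o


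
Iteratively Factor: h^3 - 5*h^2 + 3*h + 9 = (h - 3)*(h^2 - 2*h - 3) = (h - 3)*(h + 1)*(h - 3)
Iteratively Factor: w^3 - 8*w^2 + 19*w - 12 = (w - 3)*(w^2 - 5*w + 4) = (w - 3)*(w - 1)*(w - 4)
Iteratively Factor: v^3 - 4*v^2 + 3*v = (v - 1)*(v^2 - 3*v) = v*(v - 1)*(v - 3)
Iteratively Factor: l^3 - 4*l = (l - 2)*(l^2 + 2*l) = (l - 2)*(l + 2)*(l)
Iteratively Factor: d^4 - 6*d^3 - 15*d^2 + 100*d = (d)*(d^3 - 6*d^2 - 15*d + 100) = d*(d - 5)*(d^2 - d - 20) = d*(d - 5)*(d + 4)*(d - 5)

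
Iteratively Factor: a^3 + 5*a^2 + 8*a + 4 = (a + 2)*(a^2 + 3*a + 2) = (a + 2)^2*(a + 1)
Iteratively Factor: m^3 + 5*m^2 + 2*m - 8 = (m + 4)*(m^2 + m - 2) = (m + 2)*(m + 4)*(m - 1)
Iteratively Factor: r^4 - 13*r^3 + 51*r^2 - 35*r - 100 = (r + 1)*(r^3 - 14*r^2 + 65*r - 100) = (r - 5)*(r + 1)*(r^2 - 9*r + 20) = (r - 5)^2*(r + 1)*(r - 4)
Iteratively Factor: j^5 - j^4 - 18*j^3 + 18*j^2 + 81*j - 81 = (j + 3)*(j^4 - 4*j^3 - 6*j^2 + 36*j - 27) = (j - 3)*(j + 3)*(j^3 - j^2 - 9*j + 9) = (j - 3)*(j + 3)^2*(j^2 - 4*j + 3) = (j - 3)^2*(j + 3)^2*(j - 1)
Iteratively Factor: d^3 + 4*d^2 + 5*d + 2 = (d + 1)*(d^2 + 3*d + 2) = (d + 1)*(d + 2)*(d + 1)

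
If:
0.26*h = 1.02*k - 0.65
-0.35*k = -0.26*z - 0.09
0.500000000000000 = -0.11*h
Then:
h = -4.55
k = -0.52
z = -1.05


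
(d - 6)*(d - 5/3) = d^2 - 23*d/3 + 10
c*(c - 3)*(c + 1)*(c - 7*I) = c^4 - 2*c^3 - 7*I*c^3 - 3*c^2 + 14*I*c^2 + 21*I*c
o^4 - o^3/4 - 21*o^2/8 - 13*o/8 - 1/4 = (o - 2)*(o + 1/4)*(o + 1/2)*(o + 1)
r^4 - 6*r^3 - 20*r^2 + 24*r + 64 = (r - 8)*(r - 2)*(r + 2)^2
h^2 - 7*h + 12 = (h - 4)*(h - 3)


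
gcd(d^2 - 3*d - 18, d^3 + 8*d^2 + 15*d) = d + 3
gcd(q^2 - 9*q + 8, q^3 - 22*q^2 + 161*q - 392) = q - 8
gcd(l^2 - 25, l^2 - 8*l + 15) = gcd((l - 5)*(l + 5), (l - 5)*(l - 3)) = l - 5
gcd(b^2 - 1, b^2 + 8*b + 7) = b + 1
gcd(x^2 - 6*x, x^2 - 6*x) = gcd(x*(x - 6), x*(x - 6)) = x^2 - 6*x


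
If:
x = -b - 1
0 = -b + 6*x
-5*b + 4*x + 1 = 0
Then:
No Solution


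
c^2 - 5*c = c*(c - 5)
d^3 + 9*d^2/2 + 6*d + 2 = (d + 1/2)*(d + 2)^2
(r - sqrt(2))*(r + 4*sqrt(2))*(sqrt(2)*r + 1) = sqrt(2)*r^3 + 7*r^2 - 5*sqrt(2)*r - 8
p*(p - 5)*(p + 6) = p^3 + p^2 - 30*p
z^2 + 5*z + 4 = (z + 1)*(z + 4)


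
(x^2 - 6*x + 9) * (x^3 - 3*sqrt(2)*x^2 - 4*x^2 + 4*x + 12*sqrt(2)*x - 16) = x^5 - 10*x^4 - 3*sqrt(2)*x^4 + 37*x^3 + 30*sqrt(2)*x^3 - 99*sqrt(2)*x^2 - 76*x^2 + 132*x + 108*sqrt(2)*x - 144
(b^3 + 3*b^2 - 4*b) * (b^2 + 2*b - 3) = b^5 + 5*b^4 - b^3 - 17*b^2 + 12*b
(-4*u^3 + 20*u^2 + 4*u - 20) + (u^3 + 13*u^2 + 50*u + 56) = -3*u^3 + 33*u^2 + 54*u + 36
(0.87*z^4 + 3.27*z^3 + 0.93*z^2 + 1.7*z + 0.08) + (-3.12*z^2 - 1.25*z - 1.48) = 0.87*z^4 + 3.27*z^3 - 2.19*z^2 + 0.45*z - 1.4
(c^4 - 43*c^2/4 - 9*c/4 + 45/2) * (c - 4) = c^5 - 4*c^4 - 43*c^3/4 + 163*c^2/4 + 63*c/2 - 90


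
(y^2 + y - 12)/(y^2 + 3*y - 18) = (y + 4)/(y + 6)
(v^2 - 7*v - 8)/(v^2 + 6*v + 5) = (v - 8)/(v + 5)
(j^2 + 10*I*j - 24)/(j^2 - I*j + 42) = (j + 4*I)/(j - 7*I)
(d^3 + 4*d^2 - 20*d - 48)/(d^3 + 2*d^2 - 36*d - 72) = (d - 4)/(d - 6)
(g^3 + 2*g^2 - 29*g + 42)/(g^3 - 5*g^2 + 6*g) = (g + 7)/g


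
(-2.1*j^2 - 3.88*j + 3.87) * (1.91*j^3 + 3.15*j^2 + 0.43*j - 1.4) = -4.011*j^5 - 14.0258*j^4 - 5.7333*j^3 + 13.4621*j^2 + 7.0961*j - 5.418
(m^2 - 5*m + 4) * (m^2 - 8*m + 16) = m^4 - 13*m^3 + 60*m^2 - 112*m + 64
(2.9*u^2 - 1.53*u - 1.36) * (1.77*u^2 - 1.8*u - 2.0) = 5.133*u^4 - 7.9281*u^3 - 5.4532*u^2 + 5.508*u + 2.72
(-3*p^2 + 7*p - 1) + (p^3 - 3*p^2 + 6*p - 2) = p^3 - 6*p^2 + 13*p - 3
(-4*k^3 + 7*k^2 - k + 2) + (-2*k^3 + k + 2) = -6*k^3 + 7*k^2 + 4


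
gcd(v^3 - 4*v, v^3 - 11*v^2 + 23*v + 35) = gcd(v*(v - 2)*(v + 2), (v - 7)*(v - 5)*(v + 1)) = 1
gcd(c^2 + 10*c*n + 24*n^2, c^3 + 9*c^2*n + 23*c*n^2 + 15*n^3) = 1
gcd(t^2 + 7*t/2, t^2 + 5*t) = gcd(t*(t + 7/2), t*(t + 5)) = t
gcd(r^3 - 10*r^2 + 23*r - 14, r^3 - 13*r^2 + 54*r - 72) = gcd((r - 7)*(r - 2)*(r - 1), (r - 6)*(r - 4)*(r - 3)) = 1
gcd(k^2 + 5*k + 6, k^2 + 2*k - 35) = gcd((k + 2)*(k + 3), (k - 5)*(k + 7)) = 1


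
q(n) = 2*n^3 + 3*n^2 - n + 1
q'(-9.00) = 431.00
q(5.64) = 449.60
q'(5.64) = 223.70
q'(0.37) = 2.04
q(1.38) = 10.59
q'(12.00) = 935.00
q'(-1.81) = 7.80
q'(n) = 6*n^2 + 6*n - 1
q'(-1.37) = 2.04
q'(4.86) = 169.88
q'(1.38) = 18.71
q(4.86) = 296.58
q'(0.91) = 9.43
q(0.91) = 4.08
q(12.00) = 3877.00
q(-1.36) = 2.88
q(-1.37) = 2.86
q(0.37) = 1.14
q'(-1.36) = 1.94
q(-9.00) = -1205.00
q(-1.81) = 0.78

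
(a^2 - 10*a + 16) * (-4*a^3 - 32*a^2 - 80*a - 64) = -4*a^5 + 8*a^4 + 176*a^3 + 224*a^2 - 640*a - 1024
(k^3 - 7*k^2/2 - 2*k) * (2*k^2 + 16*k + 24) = 2*k^5 + 9*k^4 - 36*k^3 - 116*k^2 - 48*k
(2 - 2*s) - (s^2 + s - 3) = -s^2 - 3*s + 5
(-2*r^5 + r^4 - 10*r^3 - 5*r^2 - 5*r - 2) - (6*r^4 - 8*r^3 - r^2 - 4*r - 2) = -2*r^5 - 5*r^4 - 2*r^3 - 4*r^2 - r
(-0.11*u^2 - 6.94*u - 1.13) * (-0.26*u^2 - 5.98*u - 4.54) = 0.0286*u^4 + 2.4622*u^3 + 42.2944*u^2 + 38.265*u + 5.1302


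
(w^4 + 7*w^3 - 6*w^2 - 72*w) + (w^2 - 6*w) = w^4 + 7*w^3 - 5*w^2 - 78*w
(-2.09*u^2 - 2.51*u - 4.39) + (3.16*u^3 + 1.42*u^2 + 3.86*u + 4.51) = 3.16*u^3 - 0.67*u^2 + 1.35*u + 0.12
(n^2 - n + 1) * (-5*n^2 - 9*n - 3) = -5*n^4 - 4*n^3 + n^2 - 6*n - 3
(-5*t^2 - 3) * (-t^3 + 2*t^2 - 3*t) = 5*t^5 - 10*t^4 + 18*t^3 - 6*t^2 + 9*t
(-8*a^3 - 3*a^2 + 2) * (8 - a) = 8*a^4 - 61*a^3 - 24*a^2 - 2*a + 16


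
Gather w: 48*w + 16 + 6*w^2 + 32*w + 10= 6*w^2 + 80*w + 26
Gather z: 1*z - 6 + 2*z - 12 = 3*z - 18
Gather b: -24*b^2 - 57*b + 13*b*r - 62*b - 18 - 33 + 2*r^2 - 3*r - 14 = -24*b^2 + b*(13*r - 119) + 2*r^2 - 3*r - 65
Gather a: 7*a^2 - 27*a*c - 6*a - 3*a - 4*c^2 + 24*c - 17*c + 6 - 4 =7*a^2 + a*(-27*c - 9) - 4*c^2 + 7*c + 2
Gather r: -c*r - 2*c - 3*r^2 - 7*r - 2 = -2*c - 3*r^2 + r*(-c - 7) - 2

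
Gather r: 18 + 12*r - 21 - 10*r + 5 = 2*r + 2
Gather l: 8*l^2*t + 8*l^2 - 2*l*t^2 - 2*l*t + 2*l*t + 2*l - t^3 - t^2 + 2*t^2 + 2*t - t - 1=l^2*(8*t + 8) + l*(2 - 2*t^2) - t^3 + t^2 + t - 1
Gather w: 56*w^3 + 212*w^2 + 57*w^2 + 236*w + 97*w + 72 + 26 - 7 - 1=56*w^3 + 269*w^2 + 333*w + 90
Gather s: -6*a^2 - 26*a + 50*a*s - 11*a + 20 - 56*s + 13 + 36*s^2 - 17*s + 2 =-6*a^2 - 37*a + 36*s^2 + s*(50*a - 73) + 35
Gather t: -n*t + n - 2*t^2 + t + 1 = n - 2*t^2 + t*(1 - n) + 1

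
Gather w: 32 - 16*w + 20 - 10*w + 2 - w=54 - 27*w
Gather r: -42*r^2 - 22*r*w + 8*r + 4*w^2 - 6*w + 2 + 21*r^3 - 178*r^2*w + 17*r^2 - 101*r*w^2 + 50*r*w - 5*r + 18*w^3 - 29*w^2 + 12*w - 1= 21*r^3 + r^2*(-178*w - 25) + r*(-101*w^2 + 28*w + 3) + 18*w^3 - 25*w^2 + 6*w + 1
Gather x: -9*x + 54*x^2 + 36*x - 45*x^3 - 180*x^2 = -45*x^3 - 126*x^2 + 27*x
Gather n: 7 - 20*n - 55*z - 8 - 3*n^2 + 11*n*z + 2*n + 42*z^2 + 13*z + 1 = -3*n^2 + n*(11*z - 18) + 42*z^2 - 42*z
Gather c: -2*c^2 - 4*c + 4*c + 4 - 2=2 - 2*c^2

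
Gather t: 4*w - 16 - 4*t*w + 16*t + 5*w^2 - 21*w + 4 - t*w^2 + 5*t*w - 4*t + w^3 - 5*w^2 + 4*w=t*(-w^2 + w + 12) + w^3 - 13*w - 12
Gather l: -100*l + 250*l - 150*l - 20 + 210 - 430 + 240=0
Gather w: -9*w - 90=-9*w - 90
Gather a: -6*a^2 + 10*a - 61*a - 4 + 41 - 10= -6*a^2 - 51*a + 27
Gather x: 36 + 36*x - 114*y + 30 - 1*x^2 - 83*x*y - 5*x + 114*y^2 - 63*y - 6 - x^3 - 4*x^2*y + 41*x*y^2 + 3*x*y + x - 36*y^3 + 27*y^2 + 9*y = -x^3 + x^2*(-4*y - 1) + x*(41*y^2 - 80*y + 32) - 36*y^3 + 141*y^2 - 168*y + 60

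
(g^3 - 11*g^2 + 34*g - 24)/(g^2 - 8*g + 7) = (g^2 - 10*g + 24)/(g - 7)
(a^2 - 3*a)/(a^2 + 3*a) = (a - 3)/(a + 3)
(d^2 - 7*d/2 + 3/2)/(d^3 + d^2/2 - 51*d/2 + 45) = (2*d - 1)/(2*d^2 + 7*d - 30)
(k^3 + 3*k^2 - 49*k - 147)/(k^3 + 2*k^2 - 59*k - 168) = (k - 7)/(k - 8)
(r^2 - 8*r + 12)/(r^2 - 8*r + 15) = (r^2 - 8*r + 12)/(r^2 - 8*r + 15)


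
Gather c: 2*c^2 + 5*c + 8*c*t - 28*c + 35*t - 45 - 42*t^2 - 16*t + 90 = 2*c^2 + c*(8*t - 23) - 42*t^2 + 19*t + 45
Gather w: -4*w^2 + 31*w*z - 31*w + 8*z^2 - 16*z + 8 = -4*w^2 + w*(31*z - 31) + 8*z^2 - 16*z + 8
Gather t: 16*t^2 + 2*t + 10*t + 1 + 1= 16*t^2 + 12*t + 2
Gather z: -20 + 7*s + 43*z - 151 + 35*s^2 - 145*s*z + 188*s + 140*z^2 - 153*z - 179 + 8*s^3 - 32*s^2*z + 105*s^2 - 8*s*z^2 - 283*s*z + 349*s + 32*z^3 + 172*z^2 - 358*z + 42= 8*s^3 + 140*s^2 + 544*s + 32*z^3 + z^2*(312 - 8*s) + z*(-32*s^2 - 428*s - 468) - 308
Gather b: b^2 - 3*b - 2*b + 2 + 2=b^2 - 5*b + 4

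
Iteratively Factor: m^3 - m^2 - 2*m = (m - 2)*(m^2 + m) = (m - 2)*(m + 1)*(m)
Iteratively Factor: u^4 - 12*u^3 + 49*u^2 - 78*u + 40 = (u - 2)*(u^3 - 10*u^2 + 29*u - 20) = (u - 5)*(u - 2)*(u^2 - 5*u + 4) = (u - 5)*(u - 4)*(u - 2)*(u - 1)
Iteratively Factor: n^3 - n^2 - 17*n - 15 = (n - 5)*(n^2 + 4*n + 3) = (n - 5)*(n + 1)*(n + 3)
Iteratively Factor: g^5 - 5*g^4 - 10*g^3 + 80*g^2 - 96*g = (g - 3)*(g^4 - 2*g^3 - 16*g^2 + 32*g) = (g - 3)*(g - 2)*(g^3 - 16*g) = g*(g - 3)*(g - 2)*(g^2 - 16) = g*(g - 4)*(g - 3)*(g - 2)*(g + 4)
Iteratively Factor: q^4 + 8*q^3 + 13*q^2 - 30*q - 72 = (q - 2)*(q^3 + 10*q^2 + 33*q + 36) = (q - 2)*(q + 3)*(q^2 + 7*q + 12) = (q - 2)*(q + 3)*(q + 4)*(q + 3)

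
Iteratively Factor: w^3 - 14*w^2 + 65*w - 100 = (w - 5)*(w^2 - 9*w + 20) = (w - 5)^2*(w - 4)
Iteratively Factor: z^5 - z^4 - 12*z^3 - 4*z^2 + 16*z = (z)*(z^4 - z^3 - 12*z^2 - 4*z + 16) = z*(z - 4)*(z^3 + 3*z^2 - 4) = z*(z - 4)*(z + 2)*(z^2 + z - 2) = z*(z - 4)*(z - 1)*(z + 2)*(z + 2)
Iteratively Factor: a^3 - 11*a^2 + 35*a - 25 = (a - 5)*(a^2 - 6*a + 5) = (a - 5)*(a - 1)*(a - 5)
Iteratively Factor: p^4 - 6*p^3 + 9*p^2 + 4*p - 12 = (p - 3)*(p^3 - 3*p^2 + 4) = (p - 3)*(p - 2)*(p^2 - p - 2) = (p - 3)*(p - 2)^2*(p + 1)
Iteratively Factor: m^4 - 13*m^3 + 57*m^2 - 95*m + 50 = (m - 5)*(m^3 - 8*m^2 + 17*m - 10) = (m - 5)^2*(m^2 - 3*m + 2) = (m - 5)^2*(m - 1)*(m - 2)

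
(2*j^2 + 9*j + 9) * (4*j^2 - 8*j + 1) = 8*j^4 + 20*j^3 - 34*j^2 - 63*j + 9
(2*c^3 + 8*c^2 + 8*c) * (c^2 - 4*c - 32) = 2*c^5 - 88*c^3 - 288*c^2 - 256*c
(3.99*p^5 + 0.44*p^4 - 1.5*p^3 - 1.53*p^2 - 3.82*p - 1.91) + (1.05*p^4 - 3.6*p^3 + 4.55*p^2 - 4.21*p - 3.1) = 3.99*p^5 + 1.49*p^4 - 5.1*p^3 + 3.02*p^2 - 8.03*p - 5.01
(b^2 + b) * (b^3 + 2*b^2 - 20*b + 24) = b^5 + 3*b^4 - 18*b^3 + 4*b^2 + 24*b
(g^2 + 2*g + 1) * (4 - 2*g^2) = -2*g^4 - 4*g^3 + 2*g^2 + 8*g + 4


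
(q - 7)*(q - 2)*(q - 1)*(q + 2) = q^4 - 8*q^3 + 3*q^2 + 32*q - 28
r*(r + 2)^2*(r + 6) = r^4 + 10*r^3 + 28*r^2 + 24*r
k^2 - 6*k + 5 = (k - 5)*(k - 1)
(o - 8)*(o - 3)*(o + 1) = o^3 - 10*o^2 + 13*o + 24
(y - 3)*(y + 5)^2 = y^3 + 7*y^2 - 5*y - 75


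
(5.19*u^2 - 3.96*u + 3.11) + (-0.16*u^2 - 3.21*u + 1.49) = 5.03*u^2 - 7.17*u + 4.6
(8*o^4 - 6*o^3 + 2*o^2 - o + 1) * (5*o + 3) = 40*o^5 - 6*o^4 - 8*o^3 + o^2 + 2*o + 3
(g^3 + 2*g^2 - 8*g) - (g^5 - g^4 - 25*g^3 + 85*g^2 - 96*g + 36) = -g^5 + g^4 + 26*g^3 - 83*g^2 + 88*g - 36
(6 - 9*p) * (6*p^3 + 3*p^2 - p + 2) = -54*p^4 + 9*p^3 + 27*p^2 - 24*p + 12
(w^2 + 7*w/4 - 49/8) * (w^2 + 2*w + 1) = w^4 + 15*w^3/4 - 13*w^2/8 - 21*w/2 - 49/8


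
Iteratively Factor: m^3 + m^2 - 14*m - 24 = (m - 4)*(m^2 + 5*m + 6) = (m - 4)*(m + 3)*(m + 2)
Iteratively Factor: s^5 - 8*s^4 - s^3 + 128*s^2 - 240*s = (s - 3)*(s^4 - 5*s^3 - 16*s^2 + 80*s) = (s - 5)*(s - 3)*(s^3 - 16*s) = (s - 5)*(s - 4)*(s - 3)*(s^2 + 4*s) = s*(s - 5)*(s - 4)*(s - 3)*(s + 4)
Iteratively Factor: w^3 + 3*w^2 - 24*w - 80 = (w + 4)*(w^2 - w - 20) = (w - 5)*(w + 4)*(w + 4)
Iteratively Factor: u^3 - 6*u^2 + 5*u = (u - 1)*(u^2 - 5*u) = (u - 5)*(u - 1)*(u)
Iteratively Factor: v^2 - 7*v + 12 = (v - 3)*(v - 4)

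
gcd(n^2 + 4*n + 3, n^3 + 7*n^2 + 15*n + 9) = n^2 + 4*n + 3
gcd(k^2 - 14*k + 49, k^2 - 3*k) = 1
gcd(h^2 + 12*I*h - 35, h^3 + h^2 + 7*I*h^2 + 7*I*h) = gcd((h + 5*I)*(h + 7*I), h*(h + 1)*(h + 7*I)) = h + 7*I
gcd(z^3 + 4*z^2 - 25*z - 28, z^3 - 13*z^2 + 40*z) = 1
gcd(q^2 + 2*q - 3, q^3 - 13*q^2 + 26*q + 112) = 1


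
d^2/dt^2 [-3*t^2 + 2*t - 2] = -6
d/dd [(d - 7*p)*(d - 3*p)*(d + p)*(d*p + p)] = p*(4*d^3 - 27*d^2*p + 3*d^2 + 22*d*p^2 - 18*d*p + 21*p^3 + 11*p^2)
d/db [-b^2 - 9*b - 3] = -2*b - 9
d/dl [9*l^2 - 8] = 18*l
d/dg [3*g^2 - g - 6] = 6*g - 1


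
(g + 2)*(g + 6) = g^2 + 8*g + 12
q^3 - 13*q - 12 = (q - 4)*(q + 1)*(q + 3)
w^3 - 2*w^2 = w^2*(w - 2)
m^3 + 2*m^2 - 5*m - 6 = (m - 2)*(m + 1)*(m + 3)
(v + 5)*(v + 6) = v^2 + 11*v + 30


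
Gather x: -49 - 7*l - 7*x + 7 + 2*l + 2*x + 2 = -5*l - 5*x - 40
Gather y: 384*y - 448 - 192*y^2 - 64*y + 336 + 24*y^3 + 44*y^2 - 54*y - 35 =24*y^3 - 148*y^2 + 266*y - 147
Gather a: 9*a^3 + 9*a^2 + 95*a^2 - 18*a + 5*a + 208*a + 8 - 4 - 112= 9*a^3 + 104*a^2 + 195*a - 108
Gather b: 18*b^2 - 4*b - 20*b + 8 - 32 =18*b^2 - 24*b - 24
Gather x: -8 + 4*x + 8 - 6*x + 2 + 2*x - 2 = 0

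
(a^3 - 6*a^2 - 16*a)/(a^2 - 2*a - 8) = a*(a - 8)/(a - 4)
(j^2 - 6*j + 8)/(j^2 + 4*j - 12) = (j - 4)/(j + 6)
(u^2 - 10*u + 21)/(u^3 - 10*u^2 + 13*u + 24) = (u - 7)/(u^2 - 7*u - 8)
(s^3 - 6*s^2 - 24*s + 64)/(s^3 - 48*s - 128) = (s - 2)/(s + 4)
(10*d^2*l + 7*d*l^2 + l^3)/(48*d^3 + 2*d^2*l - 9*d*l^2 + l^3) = l*(5*d + l)/(24*d^2 - 11*d*l + l^2)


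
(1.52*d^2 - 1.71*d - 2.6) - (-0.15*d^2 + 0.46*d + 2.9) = 1.67*d^2 - 2.17*d - 5.5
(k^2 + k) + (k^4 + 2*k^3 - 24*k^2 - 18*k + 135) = k^4 + 2*k^3 - 23*k^2 - 17*k + 135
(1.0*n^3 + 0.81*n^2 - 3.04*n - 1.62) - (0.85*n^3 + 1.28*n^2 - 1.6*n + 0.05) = 0.15*n^3 - 0.47*n^2 - 1.44*n - 1.67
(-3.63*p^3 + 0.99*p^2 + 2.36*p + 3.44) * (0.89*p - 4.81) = -3.2307*p^4 + 18.3414*p^3 - 2.6615*p^2 - 8.29*p - 16.5464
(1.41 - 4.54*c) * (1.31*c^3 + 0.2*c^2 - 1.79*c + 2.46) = -5.9474*c^4 + 0.9391*c^3 + 8.4086*c^2 - 13.6923*c + 3.4686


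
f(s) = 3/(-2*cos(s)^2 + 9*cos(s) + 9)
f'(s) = 3*(-4*sin(s)*cos(s) + 9*sin(s))/(-2*cos(s)^2 + 9*cos(s) + 9)^2 = 3*(9 - 4*cos(s))*sin(s)/(9*cos(s) - cos(2*s) + 8)^2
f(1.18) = 0.25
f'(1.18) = 0.14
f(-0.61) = 0.20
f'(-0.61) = -0.04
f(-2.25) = 1.17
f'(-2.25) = -4.11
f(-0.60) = 0.20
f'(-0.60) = -0.04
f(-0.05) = 0.19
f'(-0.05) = -0.00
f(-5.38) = 0.22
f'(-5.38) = 0.08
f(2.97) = -1.66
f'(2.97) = 2.02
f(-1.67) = 0.37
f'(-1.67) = -0.43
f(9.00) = -3.49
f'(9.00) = 21.11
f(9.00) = -3.49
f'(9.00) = 21.11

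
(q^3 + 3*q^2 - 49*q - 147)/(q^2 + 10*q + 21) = q - 7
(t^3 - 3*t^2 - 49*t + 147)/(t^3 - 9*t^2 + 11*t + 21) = (t + 7)/(t + 1)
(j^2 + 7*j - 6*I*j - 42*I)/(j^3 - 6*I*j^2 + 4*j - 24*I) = (j + 7)/(j^2 + 4)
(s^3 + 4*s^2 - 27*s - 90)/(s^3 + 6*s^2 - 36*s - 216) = (s^2 - 2*s - 15)/(s^2 - 36)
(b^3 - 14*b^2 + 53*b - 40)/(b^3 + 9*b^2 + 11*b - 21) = (b^2 - 13*b + 40)/(b^2 + 10*b + 21)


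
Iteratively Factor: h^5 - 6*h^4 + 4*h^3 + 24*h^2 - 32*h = (h - 2)*(h^4 - 4*h^3 - 4*h^2 + 16*h) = (h - 4)*(h - 2)*(h^3 - 4*h) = h*(h - 4)*(h - 2)*(h^2 - 4) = h*(h - 4)*(h - 2)^2*(h + 2)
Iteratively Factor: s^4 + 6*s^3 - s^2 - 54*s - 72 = (s + 3)*(s^3 + 3*s^2 - 10*s - 24) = (s - 3)*(s + 3)*(s^2 + 6*s + 8) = (s - 3)*(s + 3)*(s + 4)*(s + 2)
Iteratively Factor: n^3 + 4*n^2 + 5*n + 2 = (n + 2)*(n^2 + 2*n + 1) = (n + 1)*(n + 2)*(n + 1)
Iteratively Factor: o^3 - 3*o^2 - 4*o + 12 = (o - 2)*(o^2 - o - 6) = (o - 3)*(o - 2)*(o + 2)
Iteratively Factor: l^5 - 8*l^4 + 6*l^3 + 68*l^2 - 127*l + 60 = (l - 1)*(l^4 - 7*l^3 - l^2 + 67*l - 60) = (l - 1)*(l + 3)*(l^3 - 10*l^2 + 29*l - 20) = (l - 5)*(l - 1)*(l + 3)*(l^2 - 5*l + 4) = (l - 5)*(l - 1)^2*(l + 3)*(l - 4)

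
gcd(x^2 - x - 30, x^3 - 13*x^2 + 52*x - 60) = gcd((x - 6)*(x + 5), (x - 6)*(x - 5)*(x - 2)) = x - 6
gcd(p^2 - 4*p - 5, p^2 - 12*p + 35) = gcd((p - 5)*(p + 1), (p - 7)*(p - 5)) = p - 5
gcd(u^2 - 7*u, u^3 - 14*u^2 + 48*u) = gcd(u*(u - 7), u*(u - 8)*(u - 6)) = u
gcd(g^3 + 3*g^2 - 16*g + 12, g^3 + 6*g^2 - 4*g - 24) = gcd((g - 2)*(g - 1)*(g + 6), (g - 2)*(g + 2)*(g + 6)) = g^2 + 4*g - 12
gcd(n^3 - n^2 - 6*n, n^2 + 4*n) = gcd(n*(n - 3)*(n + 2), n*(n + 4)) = n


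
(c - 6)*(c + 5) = c^2 - c - 30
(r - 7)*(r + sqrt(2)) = r^2 - 7*r + sqrt(2)*r - 7*sqrt(2)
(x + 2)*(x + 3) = x^2 + 5*x + 6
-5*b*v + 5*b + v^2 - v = (-5*b + v)*(v - 1)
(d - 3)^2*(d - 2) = d^3 - 8*d^2 + 21*d - 18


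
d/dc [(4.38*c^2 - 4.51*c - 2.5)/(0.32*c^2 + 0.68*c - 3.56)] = (4.4216*c^2 - 29.5856*c + 17.7556)/(0.1024*c^4 + 0.4352*c^3 - 1.816*c^2 - 4.8416*c + 12.6736)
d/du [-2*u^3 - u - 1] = -6*u^2 - 1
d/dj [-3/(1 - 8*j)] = -24/(8*j - 1)^2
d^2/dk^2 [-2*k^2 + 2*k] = -4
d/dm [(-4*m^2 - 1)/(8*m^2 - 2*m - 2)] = (4*m^2 + 16*m - 1)/(2*(16*m^4 - 8*m^3 - 7*m^2 + 2*m + 1))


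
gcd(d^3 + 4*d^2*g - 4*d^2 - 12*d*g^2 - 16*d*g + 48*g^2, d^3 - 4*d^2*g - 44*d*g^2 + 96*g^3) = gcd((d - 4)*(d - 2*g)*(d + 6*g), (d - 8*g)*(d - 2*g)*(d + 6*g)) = d^2 + 4*d*g - 12*g^2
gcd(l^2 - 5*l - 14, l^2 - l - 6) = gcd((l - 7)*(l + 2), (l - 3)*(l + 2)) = l + 2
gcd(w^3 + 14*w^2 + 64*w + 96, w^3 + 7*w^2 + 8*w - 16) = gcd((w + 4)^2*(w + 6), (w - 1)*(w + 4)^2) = w^2 + 8*w + 16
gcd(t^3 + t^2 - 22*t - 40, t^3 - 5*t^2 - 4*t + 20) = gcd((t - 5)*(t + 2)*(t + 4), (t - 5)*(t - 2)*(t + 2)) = t^2 - 3*t - 10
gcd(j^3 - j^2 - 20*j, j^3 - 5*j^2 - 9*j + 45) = j - 5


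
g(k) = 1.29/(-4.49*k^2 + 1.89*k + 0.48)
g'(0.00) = -10.58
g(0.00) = 2.69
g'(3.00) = 0.03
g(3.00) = -0.04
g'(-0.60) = -1.82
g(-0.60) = -0.57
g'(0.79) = 9.77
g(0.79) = -1.56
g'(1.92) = 0.13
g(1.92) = -0.10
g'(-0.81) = -0.74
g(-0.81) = -0.32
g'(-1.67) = -0.09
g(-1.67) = -0.08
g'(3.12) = 0.02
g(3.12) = -0.03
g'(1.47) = 0.35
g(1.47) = -0.20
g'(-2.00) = -0.06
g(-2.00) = -0.06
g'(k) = 1.29*(8.98*k - 1.89)/(-4.49*k^2 + 1.89*k + 0.48)^2 = (11.5842*k - 2.4381)/(-4.49*k^2 + 1.89*k + 0.48)^2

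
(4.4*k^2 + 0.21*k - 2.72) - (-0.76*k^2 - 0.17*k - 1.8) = 5.16*k^2 + 0.38*k - 0.92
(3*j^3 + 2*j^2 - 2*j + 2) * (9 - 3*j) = -9*j^4 + 21*j^3 + 24*j^2 - 24*j + 18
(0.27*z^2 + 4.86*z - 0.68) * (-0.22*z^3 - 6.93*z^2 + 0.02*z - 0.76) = -0.0594*z^5 - 2.9403*z^4 - 33.5248*z^3 + 4.6044*z^2 - 3.7072*z + 0.5168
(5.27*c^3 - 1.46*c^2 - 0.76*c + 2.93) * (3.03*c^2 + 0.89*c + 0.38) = 15.9681*c^5 + 0.2665*c^4 - 1.5996*c^3 + 7.6467*c^2 + 2.3189*c + 1.1134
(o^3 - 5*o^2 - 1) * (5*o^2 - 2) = 5*o^5 - 25*o^4 - 2*o^3 + 5*o^2 + 2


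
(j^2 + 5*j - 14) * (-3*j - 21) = -3*j^3 - 36*j^2 - 63*j + 294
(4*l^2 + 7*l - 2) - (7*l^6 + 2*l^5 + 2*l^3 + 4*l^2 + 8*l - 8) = -7*l^6 - 2*l^5 - 2*l^3 - l + 6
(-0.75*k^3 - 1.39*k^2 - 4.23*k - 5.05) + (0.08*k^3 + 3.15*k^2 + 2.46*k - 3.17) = -0.67*k^3 + 1.76*k^2 - 1.77*k - 8.22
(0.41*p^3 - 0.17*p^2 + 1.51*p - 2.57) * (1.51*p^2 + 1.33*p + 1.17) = 0.6191*p^5 + 0.2886*p^4 + 2.5337*p^3 - 2.0713*p^2 - 1.6514*p - 3.0069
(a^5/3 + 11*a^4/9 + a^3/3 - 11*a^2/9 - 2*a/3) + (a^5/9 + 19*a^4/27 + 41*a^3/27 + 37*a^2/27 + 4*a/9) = 4*a^5/9 + 52*a^4/27 + 50*a^3/27 + 4*a^2/27 - 2*a/9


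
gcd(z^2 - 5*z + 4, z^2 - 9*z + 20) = z - 4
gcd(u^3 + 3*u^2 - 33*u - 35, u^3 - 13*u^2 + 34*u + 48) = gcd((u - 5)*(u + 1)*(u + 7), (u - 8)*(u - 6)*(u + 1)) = u + 1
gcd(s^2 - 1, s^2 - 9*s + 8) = s - 1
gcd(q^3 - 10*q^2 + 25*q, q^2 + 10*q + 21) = 1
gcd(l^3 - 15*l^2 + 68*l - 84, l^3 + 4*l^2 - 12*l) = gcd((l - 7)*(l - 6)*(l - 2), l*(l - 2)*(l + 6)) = l - 2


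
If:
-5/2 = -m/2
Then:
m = 5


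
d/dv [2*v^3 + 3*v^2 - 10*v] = 6*v^2 + 6*v - 10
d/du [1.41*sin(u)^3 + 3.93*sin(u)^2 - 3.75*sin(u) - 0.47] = (4.23*sin(u)^2 + 7.86*sin(u) - 3.75)*cos(u)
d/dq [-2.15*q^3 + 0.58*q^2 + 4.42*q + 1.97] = -6.45*q^2 + 1.16*q + 4.42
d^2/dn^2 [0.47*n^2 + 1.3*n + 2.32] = 0.940000000000000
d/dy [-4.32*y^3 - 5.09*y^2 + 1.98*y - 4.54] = -12.96*y^2 - 10.18*y + 1.98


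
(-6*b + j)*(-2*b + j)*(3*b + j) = 36*b^3 - 12*b^2*j - 5*b*j^2 + j^3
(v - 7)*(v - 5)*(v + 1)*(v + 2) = v^4 - 9*v^3 + v^2 + 81*v + 70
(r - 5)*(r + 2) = r^2 - 3*r - 10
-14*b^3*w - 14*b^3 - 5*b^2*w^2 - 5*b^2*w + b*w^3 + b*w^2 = (-7*b + w)*(2*b + w)*(b*w + b)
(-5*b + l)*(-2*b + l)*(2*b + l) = 20*b^3 - 4*b^2*l - 5*b*l^2 + l^3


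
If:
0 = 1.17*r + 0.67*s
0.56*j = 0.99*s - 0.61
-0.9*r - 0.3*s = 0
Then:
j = -1.09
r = 0.00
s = 0.00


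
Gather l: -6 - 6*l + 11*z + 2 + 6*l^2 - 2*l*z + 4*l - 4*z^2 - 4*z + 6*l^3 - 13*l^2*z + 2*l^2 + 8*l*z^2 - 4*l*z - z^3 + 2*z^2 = 6*l^3 + l^2*(8 - 13*z) + l*(8*z^2 - 6*z - 2) - z^3 - 2*z^2 + 7*z - 4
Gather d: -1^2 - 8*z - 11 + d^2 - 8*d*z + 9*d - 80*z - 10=d^2 + d*(9 - 8*z) - 88*z - 22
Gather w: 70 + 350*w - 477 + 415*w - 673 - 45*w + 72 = 720*w - 1008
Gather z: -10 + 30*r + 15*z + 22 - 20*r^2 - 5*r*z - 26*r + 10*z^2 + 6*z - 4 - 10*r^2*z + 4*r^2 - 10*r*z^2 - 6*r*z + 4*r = -16*r^2 + 8*r + z^2*(10 - 10*r) + z*(-10*r^2 - 11*r + 21) + 8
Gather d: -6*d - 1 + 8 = 7 - 6*d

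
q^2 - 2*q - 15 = (q - 5)*(q + 3)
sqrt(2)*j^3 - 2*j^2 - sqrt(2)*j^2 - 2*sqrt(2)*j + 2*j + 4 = (j - 2)*(j - sqrt(2))*(sqrt(2)*j + sqrt(2))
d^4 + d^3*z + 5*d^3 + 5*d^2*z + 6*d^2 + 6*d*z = d*(d + 2)*(d + 3)*(d + z)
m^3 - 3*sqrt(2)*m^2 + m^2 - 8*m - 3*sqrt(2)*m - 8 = (m + 1)*(m - 4*sqrt(2))*(m + sqrt(2))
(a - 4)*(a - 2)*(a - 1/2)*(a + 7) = a^4 + a^3/2 - 69*a^2/2 + 73*a - 28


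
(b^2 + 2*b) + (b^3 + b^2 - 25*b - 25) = b^3 + 2*b^2 - 23*b - 25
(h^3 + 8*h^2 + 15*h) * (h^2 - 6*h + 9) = h^5 + 2*h^4 - 24*h^3 - 18*h^2 + 135*h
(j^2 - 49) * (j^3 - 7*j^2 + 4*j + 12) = j^5 - 7*j^4 - 45*j^3 + 355*j^2 - 196*j - 588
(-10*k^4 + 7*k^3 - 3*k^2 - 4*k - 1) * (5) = -50*k^4 + 35*k^3 - 15*k^2 - 20*k - 5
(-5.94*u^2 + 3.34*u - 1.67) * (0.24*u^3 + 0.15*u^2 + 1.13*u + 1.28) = -1.4256*u^5 - 0.0894*u^4 - 6.612*u^3 - 4.0795*u^2 + 2.3881*u - 2.1376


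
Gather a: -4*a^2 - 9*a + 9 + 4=-4*a^2 - 9*a + 13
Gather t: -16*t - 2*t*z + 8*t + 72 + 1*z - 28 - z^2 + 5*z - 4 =t*(-2*z - 8) - z^2 + 6*z + 40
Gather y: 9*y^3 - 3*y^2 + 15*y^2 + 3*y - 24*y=9*y^3 + 12*y^2 - 21*y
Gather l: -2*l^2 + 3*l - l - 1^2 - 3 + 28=-2*l^2 + 2*l + 24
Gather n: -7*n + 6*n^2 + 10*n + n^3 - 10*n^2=n^3 - 4*n^2 + 3*n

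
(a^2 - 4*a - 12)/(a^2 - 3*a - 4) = (-a^2 + 4*a + 12)/(-a^2 + 3*a + 4)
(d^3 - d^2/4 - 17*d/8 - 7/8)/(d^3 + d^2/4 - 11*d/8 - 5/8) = (4*d - 7)/(4*d - 5)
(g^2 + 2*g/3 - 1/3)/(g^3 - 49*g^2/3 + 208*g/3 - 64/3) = (g + 1)/(g^2 - 16*g + 64)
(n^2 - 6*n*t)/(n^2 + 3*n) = (n - 6*t)/(n + 3)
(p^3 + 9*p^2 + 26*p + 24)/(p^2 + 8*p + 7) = (p^3 + 9*p^2 + 26*p + 24)/(p^2 + 8*p + 7)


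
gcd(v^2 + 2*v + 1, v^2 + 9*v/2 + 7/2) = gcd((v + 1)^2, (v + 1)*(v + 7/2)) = v + 1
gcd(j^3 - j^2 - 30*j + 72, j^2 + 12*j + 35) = 1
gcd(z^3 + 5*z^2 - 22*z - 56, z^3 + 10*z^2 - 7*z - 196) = z^2 + 3*z - 28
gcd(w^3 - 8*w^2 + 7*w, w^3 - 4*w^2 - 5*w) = w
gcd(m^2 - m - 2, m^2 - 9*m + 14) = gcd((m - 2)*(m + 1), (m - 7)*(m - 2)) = m - 2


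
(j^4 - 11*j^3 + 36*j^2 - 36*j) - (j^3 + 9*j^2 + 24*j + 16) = j^4 - 12*j^3 + 27*j^2 - 60*j - 16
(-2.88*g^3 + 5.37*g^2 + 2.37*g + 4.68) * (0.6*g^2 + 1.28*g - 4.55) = -1.728*g^5 - 0.4644*g^4 + 21.3996*g^3 - 18.5919*g^2 - 4.7931*g - 21.294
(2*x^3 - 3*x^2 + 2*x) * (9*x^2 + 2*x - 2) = 18*x^5 - 23*x^4 + 8*x^3 + 10*x^2 - 4*x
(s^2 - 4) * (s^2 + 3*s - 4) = s^4 + 3*s^3 - 8*s^2 - 12*s + 16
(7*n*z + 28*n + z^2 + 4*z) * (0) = 0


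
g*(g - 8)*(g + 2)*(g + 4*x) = g^4 + 4*g^3*x - 6*g^3 - 24*g^2*x - 16*g^2 - 64*g*x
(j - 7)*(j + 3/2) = j^2 - 11*j/2 - 21/2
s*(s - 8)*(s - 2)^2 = s^4 - 12*s^3 + 36*s^2 - 32*s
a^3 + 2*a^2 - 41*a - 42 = (a - 6)*(a + 1)*(a + 7)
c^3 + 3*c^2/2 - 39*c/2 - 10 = (c - 4)*(c + 1/2)*(c + 5)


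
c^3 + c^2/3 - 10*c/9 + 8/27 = (c - 2/3)*(c - 1/3)*(c + 4/3)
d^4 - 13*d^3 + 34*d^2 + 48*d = d*(d - 8)*(d - 6)*(d + 1)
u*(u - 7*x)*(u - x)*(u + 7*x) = u^4 - u^3*x - 49*u^2*x^2 + 49*u*x^3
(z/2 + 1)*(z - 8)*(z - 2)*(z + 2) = z^4/2 - 3*z^3 - 10*z^2 + 12*z + 32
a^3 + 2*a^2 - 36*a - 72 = (a - 6)*(a + 2)*(a + 6)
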